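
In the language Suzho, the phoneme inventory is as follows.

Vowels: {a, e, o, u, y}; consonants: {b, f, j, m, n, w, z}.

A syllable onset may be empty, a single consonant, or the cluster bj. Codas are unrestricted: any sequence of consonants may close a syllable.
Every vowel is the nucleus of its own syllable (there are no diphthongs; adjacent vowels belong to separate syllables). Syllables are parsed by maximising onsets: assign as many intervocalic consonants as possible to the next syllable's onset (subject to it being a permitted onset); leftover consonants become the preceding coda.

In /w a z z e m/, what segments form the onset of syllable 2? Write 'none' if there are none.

z

Vowels present: a, e; each is a nucleus, giving 2 syllables.
σ1/σ2 boundary: cluster /zz/ — the longest permitted-onset suffix is /z/; onset = /z/, preceding coda = /z/.
Result: waz.zem.
Syllable 2 is /zem/: onset /z/, nucleus /e/, coda /m/.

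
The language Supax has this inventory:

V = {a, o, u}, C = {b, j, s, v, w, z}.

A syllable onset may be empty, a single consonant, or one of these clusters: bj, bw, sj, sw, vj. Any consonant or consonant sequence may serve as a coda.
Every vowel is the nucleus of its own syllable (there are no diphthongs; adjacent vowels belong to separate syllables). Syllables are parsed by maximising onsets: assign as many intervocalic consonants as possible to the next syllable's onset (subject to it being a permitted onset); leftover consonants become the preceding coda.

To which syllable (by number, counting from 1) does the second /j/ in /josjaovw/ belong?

Nuclei (vowels): o, a, o → 3 syllables.
Between /o/ (V1) and /a/ (V2): /sj/ is a licit onset in full, so it all attaches to the next syllable.
Between /a/ (V2) and /o/ (V3): no consonants, so the boundary falls immediately after /a/.
Putting it together: jo.sja.ovw.
The second /j/ is in the onset of syllable 2 (/sja/).

2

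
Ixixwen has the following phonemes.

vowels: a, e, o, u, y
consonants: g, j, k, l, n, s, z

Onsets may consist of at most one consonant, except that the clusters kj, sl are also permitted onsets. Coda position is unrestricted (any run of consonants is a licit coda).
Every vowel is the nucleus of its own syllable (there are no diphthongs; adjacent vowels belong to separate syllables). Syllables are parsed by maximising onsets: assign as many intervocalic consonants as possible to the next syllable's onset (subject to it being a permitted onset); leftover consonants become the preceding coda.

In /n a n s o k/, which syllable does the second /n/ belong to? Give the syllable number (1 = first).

The vowels are a, o — 2 nuclei, so 2 syllables.
σ1/σ2 boundary: /ns/ splits as /n/ + /s/ (/s/ is the longest suffix that is a licit onset).
Result: nan.sok.
The second /n/ is in the coda of syllable 1 (/nan/).

1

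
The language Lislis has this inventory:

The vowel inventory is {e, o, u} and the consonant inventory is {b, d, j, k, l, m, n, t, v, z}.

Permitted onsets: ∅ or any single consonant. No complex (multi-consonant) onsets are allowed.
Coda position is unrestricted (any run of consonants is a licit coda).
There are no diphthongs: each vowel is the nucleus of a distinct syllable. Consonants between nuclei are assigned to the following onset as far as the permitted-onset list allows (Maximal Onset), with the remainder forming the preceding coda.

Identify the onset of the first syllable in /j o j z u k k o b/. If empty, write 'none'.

Nuclei (vowels): o, u, o → 3 syllables.
σ1/σ2 boundary: /jz/ — longest licit onset from the right is /z/, leaving /j/ as coda.
σ2/σ3 boundary: /kk/; trying suffixes from longest down, /k/ is the first permitted one, so coda /k/ | onset /k/.
So the parse is joj.zuk.kob.
Syllable 1 is /joj/: onset /j/, nucleus /o/, coda /j/.

j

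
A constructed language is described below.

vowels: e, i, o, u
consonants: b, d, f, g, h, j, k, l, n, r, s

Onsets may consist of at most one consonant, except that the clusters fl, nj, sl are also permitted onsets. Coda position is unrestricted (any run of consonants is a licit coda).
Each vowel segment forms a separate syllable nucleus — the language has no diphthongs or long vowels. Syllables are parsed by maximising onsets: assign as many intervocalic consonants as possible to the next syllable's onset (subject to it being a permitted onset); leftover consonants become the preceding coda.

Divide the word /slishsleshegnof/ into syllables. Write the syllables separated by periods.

Vowels present: i, e, e, o; each is a nucleus, giving 4 syllables.
/i…e/ gap (V1→V2): cluster /shsl/ — the longest permitted-onset suffix is /sl/; onset = /sl/, preceding coda = /sh/.
/e…e/ gap (V2→V3): cluster /sh/ — the longest permitted-onset suffix is /h/; onset = /h/, preceding coda = /s/.
/e…o/ gap (V3→V4): cluster /gn/ — the longest permitted-onset suffix is /n/; onset = /n/, preceding coda = /g/.

slish.sles.heg.nof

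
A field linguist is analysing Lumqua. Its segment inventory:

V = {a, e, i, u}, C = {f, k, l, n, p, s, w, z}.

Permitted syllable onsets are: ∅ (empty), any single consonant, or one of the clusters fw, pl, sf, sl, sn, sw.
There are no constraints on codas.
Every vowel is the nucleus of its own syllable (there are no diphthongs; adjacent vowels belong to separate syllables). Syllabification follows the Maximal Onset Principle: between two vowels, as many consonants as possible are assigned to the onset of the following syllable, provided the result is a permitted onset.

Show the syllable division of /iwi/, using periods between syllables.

i.wi

The vowels are i, i — 2 nuclei, so 2 syllables.
/i…i/ gap (V1→V2): /w/ is a single consonant, so it becomes the next onset.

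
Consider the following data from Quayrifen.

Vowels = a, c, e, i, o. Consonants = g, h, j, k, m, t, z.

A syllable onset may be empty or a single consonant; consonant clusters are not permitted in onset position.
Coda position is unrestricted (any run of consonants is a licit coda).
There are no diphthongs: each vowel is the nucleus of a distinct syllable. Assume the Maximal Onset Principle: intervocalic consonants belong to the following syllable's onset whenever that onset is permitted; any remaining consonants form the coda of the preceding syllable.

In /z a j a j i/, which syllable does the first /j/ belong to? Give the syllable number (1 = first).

Vowels present: a, a, i; each is a nucleus, giving 3 syllables.
σ1/σ2 boundary: /j/ is a single consonant, so it becomes the next onset.
σ2/σ3 boundary: /j/ is a single consonant, so it becomes the next onset.
Putting it together: za.ja.ji.
The first /j/ is in the onset of syllable 2 (/ja/).

2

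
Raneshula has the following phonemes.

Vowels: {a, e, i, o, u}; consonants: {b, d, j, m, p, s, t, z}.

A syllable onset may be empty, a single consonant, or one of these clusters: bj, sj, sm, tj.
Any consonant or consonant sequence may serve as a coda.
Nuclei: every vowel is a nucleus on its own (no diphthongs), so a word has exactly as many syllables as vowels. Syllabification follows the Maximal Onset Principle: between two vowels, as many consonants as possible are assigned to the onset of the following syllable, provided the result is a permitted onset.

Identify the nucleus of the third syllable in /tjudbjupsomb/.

o

Vowels present: u, u, o; each is a nucleus, giving 3 syllables.
The third nucleus (vowel 3 from the left) is /o/.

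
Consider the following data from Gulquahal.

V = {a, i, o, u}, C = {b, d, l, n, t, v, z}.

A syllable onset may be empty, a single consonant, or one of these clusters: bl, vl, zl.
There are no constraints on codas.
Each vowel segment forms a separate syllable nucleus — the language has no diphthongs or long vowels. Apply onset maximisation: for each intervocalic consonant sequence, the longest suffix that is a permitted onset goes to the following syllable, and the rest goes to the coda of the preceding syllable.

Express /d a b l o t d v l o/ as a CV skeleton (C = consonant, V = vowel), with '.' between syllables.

Vowels present: a, o, o; each is a nucleus, giving 3 syllables.
/a…o/ gap (V1→V2): cluster /bl/ — /bl/ is itself a permitted onset, so the whole cluster goes right; preceding coda = ∅.
/o…o/ gap (V2→V3): cluster /tdvl/ — the longest permitted-onset suffix is /vl/; onset = /vl/, preceding coda = /td/.
Syllabification: da.blotd.vlo.
Mapping each syllable to C/V: /da/ → CV, /blotd/ → CCVCC, /vlo/ → CCV.

CV.CCVCC.CCV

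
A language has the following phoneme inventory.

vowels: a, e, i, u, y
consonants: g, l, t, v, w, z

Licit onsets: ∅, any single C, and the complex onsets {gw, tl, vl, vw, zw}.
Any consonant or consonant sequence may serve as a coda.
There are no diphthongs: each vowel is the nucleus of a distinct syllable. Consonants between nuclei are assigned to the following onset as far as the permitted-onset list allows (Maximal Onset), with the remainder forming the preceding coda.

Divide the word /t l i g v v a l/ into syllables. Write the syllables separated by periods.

tligv.val

Nuclei (vowels): i, a → 2 syllables.
Between /i/ (V1) and /a/ (V2): /gvv/ — longest licit onset from the right is /v/, leaving /gv/ as coda.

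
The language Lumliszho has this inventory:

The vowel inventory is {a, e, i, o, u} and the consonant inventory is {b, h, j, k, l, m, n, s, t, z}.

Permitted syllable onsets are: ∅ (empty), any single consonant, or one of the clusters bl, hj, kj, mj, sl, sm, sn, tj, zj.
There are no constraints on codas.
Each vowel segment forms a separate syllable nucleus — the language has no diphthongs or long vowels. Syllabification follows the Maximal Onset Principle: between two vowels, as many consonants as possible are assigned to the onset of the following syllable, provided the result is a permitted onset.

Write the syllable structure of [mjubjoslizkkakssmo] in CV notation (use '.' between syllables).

CCVC.CV.CCVCC.CVCC.CCV

Nuclei (vowels): u, o, i, a, o → 5 syllables.
/u…o/ gap (V1→V2): /bj/; trying suffixes from longest down, /j/ is the first permitted one, so coda /b/ | onset /j/.
/o…i/ gap (V2→V3): /sl/ — entire cluster is a permitted onset → onset /sl/, coda ∅.
/i…a/ gap (V3→V4): /zkk/ — longest licit onset from the right is /k/, leaving /zk/ as coda.
/a…o/ gap (V4→V5): cluster /kssm/ — the longest permitted-onset suffix is /sm/; onset = /sm/, preceding coda = /ks/.
Syllabification: mjub.jo.slizk.kaks.smo.
Mapping each syllable to C/V: /mjub/ → CCVC, /jo/ → CV, /slizk/ → CCVCC, /kaks/ → CVCC, /smo/ → CCV.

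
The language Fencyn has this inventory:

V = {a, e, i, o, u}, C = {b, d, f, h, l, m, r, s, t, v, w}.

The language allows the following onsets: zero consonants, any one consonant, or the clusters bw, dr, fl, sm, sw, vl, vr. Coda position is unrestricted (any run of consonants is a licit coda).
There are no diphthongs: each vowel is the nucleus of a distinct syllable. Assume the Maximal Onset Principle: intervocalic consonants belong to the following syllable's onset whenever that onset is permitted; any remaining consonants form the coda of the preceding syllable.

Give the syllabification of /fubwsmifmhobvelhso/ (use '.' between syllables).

fubw.smifm.hob.velh.so

Nuclei (vowels): u, i, o, e, o → 5 syllables.
V1 /u/ – V2 /i/: /bwsm/; trying suffixes from longest down, /sm/ is the first permitted one, so coda /bw/ | onset /sm/.
V2 /i/ – V3 /o/: /fmh/; trying suffixes from longest down, /h/ is the first permitted one, so coda /fm/ | onset /h/.
V3 /o/ – V4 /e/: /bv/; trying suffixes from longest down, /v/ is the first permitted one, so coda /b/ | onset /v/.
V4 /e/ – V5 /o/: /lhs/; trying suffixes from longest down, /s/ is the first permitted one, so coda /lh/ | onset /s/.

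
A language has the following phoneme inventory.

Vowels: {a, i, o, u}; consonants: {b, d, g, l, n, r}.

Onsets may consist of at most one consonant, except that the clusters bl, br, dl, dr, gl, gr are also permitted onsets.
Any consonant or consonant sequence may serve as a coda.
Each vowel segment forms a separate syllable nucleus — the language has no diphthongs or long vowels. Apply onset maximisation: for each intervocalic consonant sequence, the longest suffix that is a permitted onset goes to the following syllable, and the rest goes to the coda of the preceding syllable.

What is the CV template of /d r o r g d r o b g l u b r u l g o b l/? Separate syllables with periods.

Nuclei (vowels): o, o, u, u, o → 5 syllables.
V1 /o/ – V2 /o/: /rgdr/ splits as /rg/ + /dr/ (/dr/ is the longest suffix that is a licit onset).
V2 /o/ – V3 /u/: /bgl/; trying suffixes from longest down, /gl/ is the first permitted one, so coda /b/ | onset /gl/.
V3 /u/ – V4 /u/: /br/ is a licit onset in full, so it all attaches to the next syllable.
V4 /u/ – V5 /o/: cluster /lg/ — the longest permitted-onset suffix is /g/; onset = /g/, preceding coda = /l/.
Putting it together: drorg.drob.glu.brul.gobl.
Mapping each syllable to C/V: /drorg/ → CCVCC, /drob/ → CCVC, /glu/ → CCV, /brul/ → CCVC, /gobl/ → CVCC.

CCVCC.CCVC.CCV.CCVC.CVCC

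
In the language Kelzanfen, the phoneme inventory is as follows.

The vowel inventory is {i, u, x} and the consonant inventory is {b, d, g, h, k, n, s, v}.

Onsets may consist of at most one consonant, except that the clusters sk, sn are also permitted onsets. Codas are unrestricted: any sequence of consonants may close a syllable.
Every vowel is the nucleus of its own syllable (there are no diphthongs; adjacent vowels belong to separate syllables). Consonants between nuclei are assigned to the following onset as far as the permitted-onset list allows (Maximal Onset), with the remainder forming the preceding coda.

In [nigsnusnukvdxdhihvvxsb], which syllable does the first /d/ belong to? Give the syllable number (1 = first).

Vowels present: i, u, u, x, i, x; each is a nucleus, giving 6 syllables.
σ1/σ2 boundary: /gsn/ splits as /g/ + /sn/ (/sn/ is the longest suffix that is a licit onset).
σ2/σ3 boundary: /sn/ — entire cluster is a permitted onset → onset /sn/, coda ∅.
σ3/σ4 boundary: cluster /kvd/ — the longest permitted-onset suffix is /d/; onset = /d/, preceding coda = /kv/.
σ4/σ5 boundary: /dh/; trying suffixes from longest down, /h/ is the first permitted one, so coda /d/ | onset /h/.
σ5/σ6 boundary: /hvv/; trying suffixes from longest down, /v/ is the first permitted one, so coda /hv/ | onset /v/.
Syllabification: nig.snu.snukv.dxd.hihv.vxsb.
The first /d/ is in the onset of syllable 4 (/dxd/).

4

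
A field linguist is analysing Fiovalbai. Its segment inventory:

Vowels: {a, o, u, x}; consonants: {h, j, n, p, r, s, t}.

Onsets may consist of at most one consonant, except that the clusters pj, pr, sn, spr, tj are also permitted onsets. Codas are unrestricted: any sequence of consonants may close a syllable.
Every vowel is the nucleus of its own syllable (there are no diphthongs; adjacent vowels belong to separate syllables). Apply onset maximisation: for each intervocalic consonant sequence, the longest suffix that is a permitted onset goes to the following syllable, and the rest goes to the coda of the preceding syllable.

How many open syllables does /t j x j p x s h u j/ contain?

0

The vowels are x, x, u — 3 nuclei, so 3 syllables.
V1 /x/ – V2 /x/: /jp/ — longest licit onset from the right is /p/, leaving /j/ as coda.
V2 /x/ – V3 /u/: /sh/ — longest licit onset from the right is /h/, leaving /s/ as coda.
Syllabification: tjxj.pxs.huj.
Classifying each syllable: /tjxj/ (closed), /pxs/ (closed), /huj/ (closed).
Open syllables: 0.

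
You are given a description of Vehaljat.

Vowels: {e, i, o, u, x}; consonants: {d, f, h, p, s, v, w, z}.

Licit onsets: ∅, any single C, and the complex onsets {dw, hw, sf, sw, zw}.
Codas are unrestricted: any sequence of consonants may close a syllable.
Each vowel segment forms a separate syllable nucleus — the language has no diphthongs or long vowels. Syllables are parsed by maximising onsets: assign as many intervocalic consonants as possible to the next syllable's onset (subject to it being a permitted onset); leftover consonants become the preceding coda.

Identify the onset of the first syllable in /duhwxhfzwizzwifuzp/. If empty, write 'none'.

The vowels are u, x, i, i, u — 5 nuclei, so 5 syllables.
σ1/σ2 boundary: /hw/ — entire cluster is a permitted onset → onset /hw/, coda ∅.
σ2/σ3 boundary: /hfzw/ splits as /hf/ + /zw/ (/zw/ is the longest suffix that is a licit onset).
σ3/σ4 boundary: /zzw/ splits as /z/ + /zw/ (/zw/ is the longest suffix that is a licit onset).
σ4/σ5 boundary: just /f/ — single C goes to the following onset.
Result: du.hwxhf.zwiz.zwi.fuzp.
Syllable 1 is /du/: onset /d/, nucleus /u/, coda ∅.

d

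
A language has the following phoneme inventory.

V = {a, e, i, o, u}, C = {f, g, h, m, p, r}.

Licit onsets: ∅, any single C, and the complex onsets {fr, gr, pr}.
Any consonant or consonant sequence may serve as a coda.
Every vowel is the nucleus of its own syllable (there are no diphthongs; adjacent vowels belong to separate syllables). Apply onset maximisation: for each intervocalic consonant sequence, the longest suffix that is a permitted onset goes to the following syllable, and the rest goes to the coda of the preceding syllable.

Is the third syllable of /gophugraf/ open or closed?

closed

The vowels are o, u, a — 3 nuclei, so 3 syllables.
σ1/σ2 boundary: /ph/ splits as /p/ + /h/ (/h/ is the longest suffix that is a licit onset).
σ2/σ3 boundary: /gr/ — entire cluster is a permitted onset → onset /gr/, coda ∅.
Putting it together: gop.hu.graf.
Syllable 3 is /graf/ with coda /f/, so it is closed.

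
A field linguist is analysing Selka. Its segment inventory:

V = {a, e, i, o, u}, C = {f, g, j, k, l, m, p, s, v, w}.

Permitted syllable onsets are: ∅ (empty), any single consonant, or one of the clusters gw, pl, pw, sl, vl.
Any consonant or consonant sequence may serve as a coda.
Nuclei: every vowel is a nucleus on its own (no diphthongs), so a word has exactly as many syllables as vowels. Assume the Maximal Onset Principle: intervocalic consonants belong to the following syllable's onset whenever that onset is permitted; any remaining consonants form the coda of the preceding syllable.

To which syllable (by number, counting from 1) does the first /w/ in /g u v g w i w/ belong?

2

Nuclei (vowels): u, i → 2 syllables.
σ1/σ2 boundary: cluster /vgw/ — the longest permitted-onset suffix is /gw/; onset = /gw/, preceding coda = /v/.
Putting it together: guv.gwiw.
The first /w/ is in the onset of syllable 2 (/gwiw/).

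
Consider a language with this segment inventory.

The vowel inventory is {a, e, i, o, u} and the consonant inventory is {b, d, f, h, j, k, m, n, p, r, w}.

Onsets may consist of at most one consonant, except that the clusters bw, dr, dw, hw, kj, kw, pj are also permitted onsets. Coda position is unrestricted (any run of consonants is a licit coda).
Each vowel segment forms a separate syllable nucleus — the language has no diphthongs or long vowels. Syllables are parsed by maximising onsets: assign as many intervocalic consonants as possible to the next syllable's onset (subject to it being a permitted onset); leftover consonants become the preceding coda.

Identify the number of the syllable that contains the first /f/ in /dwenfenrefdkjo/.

2

Vowels present: e, e, e, o; each is a nucleus, giving 4 syllables.
/e…e/ gap (V1→V2): /nf/ splits as /n/ + /f/ (/f/ is the longest suffix that is a licit onset).
/e…e/ gap (V2→V3): /nr/; trying suffixes from longest down, /r/ is the first permitted one, so coda /n/ | onset /r/.
/e…o/ gap (V3→V4): /fdkj/ — longest licit onset from the right is /kj/, leaving /fd/ as coda.
Putting it together: dwen.fen.refd.kjo.
The first /f/ is in the onset of syllable 2 (/fen/).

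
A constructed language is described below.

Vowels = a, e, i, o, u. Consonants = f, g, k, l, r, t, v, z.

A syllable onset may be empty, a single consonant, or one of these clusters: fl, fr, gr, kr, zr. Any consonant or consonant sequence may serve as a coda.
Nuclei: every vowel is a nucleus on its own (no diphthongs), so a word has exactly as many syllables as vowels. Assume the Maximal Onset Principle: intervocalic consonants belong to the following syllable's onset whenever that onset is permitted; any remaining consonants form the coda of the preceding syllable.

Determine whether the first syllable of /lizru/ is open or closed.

open

Nuclei (vowels): i, u → 2 syllables.
σ1/σ2 boundary: /zr/ — entire cluster is a permitted onset → onset /zr/, coda ∅.
Syllabification: li.zru.
Syllable 1 is /li/; it ends in its nucleus with no coda, so it is open.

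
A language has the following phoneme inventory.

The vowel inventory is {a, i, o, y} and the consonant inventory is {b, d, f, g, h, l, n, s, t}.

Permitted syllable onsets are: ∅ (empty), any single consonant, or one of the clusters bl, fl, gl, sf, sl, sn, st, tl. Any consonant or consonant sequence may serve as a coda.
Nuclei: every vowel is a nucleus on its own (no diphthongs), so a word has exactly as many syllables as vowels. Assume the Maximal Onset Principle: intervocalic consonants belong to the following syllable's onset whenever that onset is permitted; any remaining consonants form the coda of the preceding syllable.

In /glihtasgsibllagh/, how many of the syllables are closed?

The vowels are i, a, i, a — 4 nuclei, so 4 syllables.
/i…a/ gap (V1→V2): cluster /ht/ — the longest permitted-onset suffix is /t/; onset = /t/, preceding coda = /h/.
/a…i/ gap (V2→V3): /sgs/; trying suffixes from longest down, /s/ is the first permitted one, so coda /sg/ | onset /s/.
/i…a/ gap (V3→V4): /bll/ — longest licit onset from the right is /l/, leaving /bl/ as coda.
So the parse is glih.tasg.sibl.lagh.
Classifying each syllable: /glih/ (closed), /tasg/ (closed), /sibl/ (closed), /lagh/ (closed).
Closed syllables: 4.

4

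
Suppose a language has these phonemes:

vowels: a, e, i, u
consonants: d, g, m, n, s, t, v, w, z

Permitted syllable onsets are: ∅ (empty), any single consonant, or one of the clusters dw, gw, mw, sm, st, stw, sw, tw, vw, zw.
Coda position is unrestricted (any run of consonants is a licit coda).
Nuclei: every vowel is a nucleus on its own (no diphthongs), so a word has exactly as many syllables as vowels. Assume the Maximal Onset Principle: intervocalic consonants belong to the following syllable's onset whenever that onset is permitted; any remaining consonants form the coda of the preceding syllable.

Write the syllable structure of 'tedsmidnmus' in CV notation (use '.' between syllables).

CVC.CCVCC.CVC

Nuclei (vowels): e, i, u → 3 syllables.
/e…i/ gap (V1→V2): /dsm/; trying suffixes from longest down, /sm/ is the first permitted one, so coda /d/ | onset /sm/.
/i…u/ gap (V2→V3): /dnm/ — longest licit onset from the right is /m/, leaving /dn/ as coda.
Result: ted.smidn.mus.
Mapping each syllable to C/V: /ted/ → CVC, /smidn/ → CCVCC, /mus/ → CVC.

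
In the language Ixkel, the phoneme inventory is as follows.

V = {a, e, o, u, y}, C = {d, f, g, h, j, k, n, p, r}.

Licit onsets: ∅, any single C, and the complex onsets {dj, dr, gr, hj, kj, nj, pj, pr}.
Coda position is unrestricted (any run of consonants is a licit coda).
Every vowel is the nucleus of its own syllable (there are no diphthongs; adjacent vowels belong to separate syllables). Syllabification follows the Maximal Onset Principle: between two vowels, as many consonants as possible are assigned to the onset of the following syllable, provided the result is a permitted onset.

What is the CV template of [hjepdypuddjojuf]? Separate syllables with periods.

CCVC.CV.CVC.CCV.CVC

Nuclei (vowels): e, y, u, o, u → 5 syllables.
σ1/σ2 boundary: /pd/; trying suffixes from longest down, /d/ is the first permitted one, so coda /p/ | onset /d/.
σ2/σ3 boundary: /p/ → onset of the next syllable (single consonants are always licit onsets).
σ3/σ4 boundary: /ddj/ — longest licit onset from the right is /dj/, leaving /d/ as coda.
σ4/σ5 boundary: just /j/ — single C goes to the following onset.
So the parse is hjep.dy.pud.djo.juf.
Mapping each syllable to C/V: /hjep/ → CCVC, /dy/ → CV, /pud/ → CVC, /djo/ → CCV, /juf/ → CVC.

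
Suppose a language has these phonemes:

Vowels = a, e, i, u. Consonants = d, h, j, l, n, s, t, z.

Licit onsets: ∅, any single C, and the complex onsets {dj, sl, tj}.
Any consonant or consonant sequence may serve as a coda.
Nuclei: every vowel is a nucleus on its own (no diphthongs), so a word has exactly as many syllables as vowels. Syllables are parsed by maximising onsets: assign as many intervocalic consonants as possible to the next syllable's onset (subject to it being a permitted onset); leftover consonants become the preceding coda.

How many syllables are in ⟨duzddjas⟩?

2

The vowels are u, a — 2 nuclei, so 2 syllables.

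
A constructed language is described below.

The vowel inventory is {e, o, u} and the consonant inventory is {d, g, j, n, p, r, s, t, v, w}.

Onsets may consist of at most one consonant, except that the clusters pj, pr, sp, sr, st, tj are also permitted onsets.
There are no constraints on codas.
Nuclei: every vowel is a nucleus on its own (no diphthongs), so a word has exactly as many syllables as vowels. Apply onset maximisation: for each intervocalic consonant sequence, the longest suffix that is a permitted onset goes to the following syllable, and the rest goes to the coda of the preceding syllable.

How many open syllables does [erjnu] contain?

1

The vowels are e, u — 2 nuclei, so 2 syllables.
V1 /e/ – V2 /u/: /rjn/ splits as /rj/ + /n/ (/n/ is the longest suffix that is a licit onset).
So the parse is erj.nu.
Classifying each syllable: /erj/ (closed), /nu/ (open).
Open syllables: 1.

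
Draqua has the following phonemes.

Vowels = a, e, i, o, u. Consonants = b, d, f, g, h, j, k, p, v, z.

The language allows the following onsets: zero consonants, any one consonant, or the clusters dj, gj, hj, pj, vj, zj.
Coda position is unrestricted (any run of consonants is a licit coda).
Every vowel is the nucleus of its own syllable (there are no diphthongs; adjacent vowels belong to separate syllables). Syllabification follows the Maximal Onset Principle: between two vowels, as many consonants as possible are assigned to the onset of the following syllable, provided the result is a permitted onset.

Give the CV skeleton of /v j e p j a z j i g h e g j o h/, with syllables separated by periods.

Nuclei (vowels): e, a, i, e, o → 5 syllables.
σ1/σ2 boundary: /pj/ — entire cluster is a permitted onset → onset /pj/, coda ∅.
σ2/σ3 boundary: /zj/ — entire cluster is a permitted onset → onset /zj/, coda ∅.
σ3/σ4 boundary: /gh/ splits as /g/ + /h/ (/h/ is the longest suffix that is a licit onset).
σ4/σ5 boundary: /gj/ — entire cluster is a permitted onset → onset /gj/, coda ∅.
So the parse is vje.pja.zjig.he.gjoh.
Mapping each syllable to C/V: /vje/ → CCV, /pja/ → CCV, /zjig/ → CCVC, /he/ → CV, /gjoh/ → CCVC.

CCV.CCV.CCVC.CV.CCVC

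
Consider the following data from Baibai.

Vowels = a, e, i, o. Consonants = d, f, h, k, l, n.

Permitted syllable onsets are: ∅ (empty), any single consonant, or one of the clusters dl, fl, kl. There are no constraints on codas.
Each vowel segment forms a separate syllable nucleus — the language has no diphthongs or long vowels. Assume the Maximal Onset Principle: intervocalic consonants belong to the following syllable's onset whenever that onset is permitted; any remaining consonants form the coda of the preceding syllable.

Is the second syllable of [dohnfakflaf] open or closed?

closed

Nuclei (vowels): o, a, a → 3 syllables.
Between /o/ (V1) and /a/ (V2): cluster /hnf/ — the longest permitted-onset suffix is /f/; onset = /f/, preceding coda = /hn/.
Between /a/ (V2) and /a/ (V3): cluster /kfl/ — the longest permitted-onset suffix is /fl/; onset = /fl/, preceding coda = /k/.
Result: dohn.fak.flaf.
Syllable 2 is /fak/ with coda /k/, so it is closed.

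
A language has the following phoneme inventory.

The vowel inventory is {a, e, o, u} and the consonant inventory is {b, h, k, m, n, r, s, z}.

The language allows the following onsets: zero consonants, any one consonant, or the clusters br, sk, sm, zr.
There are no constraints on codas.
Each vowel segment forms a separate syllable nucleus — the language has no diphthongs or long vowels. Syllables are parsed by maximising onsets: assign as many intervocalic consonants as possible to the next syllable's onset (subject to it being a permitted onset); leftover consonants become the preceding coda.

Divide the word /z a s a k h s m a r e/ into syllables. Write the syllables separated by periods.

Vowels present: a, a, a, e; each is a nucleus, giving 4 syllables.
σ1/σ2 boundary: just /s/ — single C goes to the following onset.
σ2/σ3 boundary: /khsm/ splits as /kh/ + /sm/ (/sm/ is the longest suffix that is a licit onset).
σ3/σ4 boundary: just /r/ — single C goes to the following onset.

za.sakh.sma.re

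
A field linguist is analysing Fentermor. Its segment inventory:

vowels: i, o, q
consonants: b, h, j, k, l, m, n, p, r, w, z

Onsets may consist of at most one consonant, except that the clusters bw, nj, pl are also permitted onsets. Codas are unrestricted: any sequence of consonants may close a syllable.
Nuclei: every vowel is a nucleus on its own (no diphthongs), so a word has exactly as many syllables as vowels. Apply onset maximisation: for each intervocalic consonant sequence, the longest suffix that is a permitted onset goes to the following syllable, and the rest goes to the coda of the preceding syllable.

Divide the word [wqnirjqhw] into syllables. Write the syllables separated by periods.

Vowels present: q, i, q; each is a nucleus, giving 3 syllables.
/q…i/ gap (V1→V2): /n/ is a single consonant, so it becomes the next onset.
/i…q/ gap (V2→V3): cluster /rj/ — the longest permitted-onset suffix is /j/; onset = /j/, preceding coda = /r/.

wq.nir.jqhw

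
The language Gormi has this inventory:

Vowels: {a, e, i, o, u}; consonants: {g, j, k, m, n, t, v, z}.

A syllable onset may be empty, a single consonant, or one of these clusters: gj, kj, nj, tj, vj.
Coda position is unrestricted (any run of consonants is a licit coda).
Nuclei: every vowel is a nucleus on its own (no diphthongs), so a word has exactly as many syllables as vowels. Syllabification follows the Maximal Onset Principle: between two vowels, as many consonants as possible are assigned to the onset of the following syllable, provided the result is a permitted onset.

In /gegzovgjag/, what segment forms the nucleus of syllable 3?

Vowels present: e, o, a; each is a nucleus, giving 3 syllables.
The third nucleus (vowel 3 from the left) is /a/.

a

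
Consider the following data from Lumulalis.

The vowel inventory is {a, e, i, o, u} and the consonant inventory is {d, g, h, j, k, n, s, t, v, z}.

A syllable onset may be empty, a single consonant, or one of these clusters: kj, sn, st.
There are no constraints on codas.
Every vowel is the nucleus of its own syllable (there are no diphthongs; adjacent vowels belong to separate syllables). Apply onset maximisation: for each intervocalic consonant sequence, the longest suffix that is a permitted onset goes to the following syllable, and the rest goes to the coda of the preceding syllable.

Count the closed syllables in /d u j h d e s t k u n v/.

Vowels present: u, e, u; each is a nucleus, giving 3 syllables.
V1 /u/ – V2 /e/: cluster /jhd/ — the longest permitted-onset suffix is /d/; onset = /d/, preceding coda = /jh/.
V2 /e/ – V3 /u/: /stk/ splits as /st/ + /k/ (/k/ is the longest suffix that is a licit onset).
Result: dujh.dest.kunv.
Classifying each syllable: /dujh/ (closed), /dest/ (closed), /kunv/ (closed).
Closed syllables: 3.

3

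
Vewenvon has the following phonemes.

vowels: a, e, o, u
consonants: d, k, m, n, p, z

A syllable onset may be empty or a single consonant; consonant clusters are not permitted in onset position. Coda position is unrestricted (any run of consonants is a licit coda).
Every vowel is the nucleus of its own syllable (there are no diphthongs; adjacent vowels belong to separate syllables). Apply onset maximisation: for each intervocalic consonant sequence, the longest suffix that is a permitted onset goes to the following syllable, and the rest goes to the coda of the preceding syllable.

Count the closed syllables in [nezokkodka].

2

Vowels present: e, o, o, a; each is a nucleus, giving 4 syllables.
σ1/σ2 boundary: /z/ is a single consonant, so it becomes the next onset.
σ2/σ3 boundary: /kk/ splits as /k/ + /k/ (/k/ is the longest suffix that is a licit onset).
σ3/σ4 boundary: cluster /dk/ — the longest permitted-onset suffix is /k/; onset = /k/, preceding coda = /d/.
Putting it together: ne.zok.kod.ka.
Classifying each syllable: /ne/ (open), /zok/ (closed), /kod/ (closed), /ka/ (open).
Closed syllables: 2.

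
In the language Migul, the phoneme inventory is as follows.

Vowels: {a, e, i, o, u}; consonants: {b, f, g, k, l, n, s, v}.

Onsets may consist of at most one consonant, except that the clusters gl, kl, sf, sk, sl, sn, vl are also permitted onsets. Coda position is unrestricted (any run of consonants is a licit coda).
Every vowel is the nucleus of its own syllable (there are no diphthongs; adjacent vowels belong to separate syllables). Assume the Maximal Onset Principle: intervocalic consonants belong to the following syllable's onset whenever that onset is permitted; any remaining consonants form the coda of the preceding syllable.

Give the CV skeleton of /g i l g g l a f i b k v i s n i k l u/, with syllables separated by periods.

CVCC.CCV.CVCC.CV.CCV.CCV

The vowels are i, a, i, i, i, u — 6 nuclei, so 6 syllables.
Between /i/ (V1) and /a/ (V2): /lggl/; trying suffixes from longest down, /gl/ is the first permitted one, so coda /lg/ | onset /gl/.
Between /a/ (V2) and /i/ (V3): /f/ is a single consonant, so it becomes the next onset.
Between /i/ (V3) and /i/ (V4): cluster /bkv/ — the longest permitted-onset suffix is /v/; onset = /v/, preceding coda = /bk/.
Between /i/ (V4) and /i/ (V5): cluster /sn/ — /sn/ is itself a permitted onset, so the whole cluster goes right; preceding coda = ∅.
Between /i/ (V5) and /u/ (V6): cluster /kl/ — /kl/ is itself a permitted onset, so the whole cluster goes right; preceding coda = ∅.
Syllabification: gilg.gla.fibk.vi.sni.klu.
Mapping each syllable to C/V: /gilg/ → CVCC, /gla/ → CCV, /fibk/ → CVCC, /vi/ → CV, /sni/ → CCV, /klu/ → CCV.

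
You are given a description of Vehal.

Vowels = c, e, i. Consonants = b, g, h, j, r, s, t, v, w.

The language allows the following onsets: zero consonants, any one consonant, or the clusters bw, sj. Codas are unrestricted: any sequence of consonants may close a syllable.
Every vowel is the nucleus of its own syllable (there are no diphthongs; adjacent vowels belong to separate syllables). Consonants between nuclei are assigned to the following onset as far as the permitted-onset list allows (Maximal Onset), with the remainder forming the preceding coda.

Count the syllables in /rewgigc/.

3

Vowels present: e, i, c; each is a nucleus, giving 3 syllables.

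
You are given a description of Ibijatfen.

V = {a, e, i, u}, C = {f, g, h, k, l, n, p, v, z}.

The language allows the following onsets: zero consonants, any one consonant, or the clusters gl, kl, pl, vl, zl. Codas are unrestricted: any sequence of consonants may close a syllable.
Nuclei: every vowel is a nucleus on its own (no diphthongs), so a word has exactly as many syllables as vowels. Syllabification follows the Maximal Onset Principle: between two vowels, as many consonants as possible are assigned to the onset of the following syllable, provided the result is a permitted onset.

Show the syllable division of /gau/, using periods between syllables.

ga.u

Vowels present: a, u; each is a nucleus, giving 2 syllables.
/a…u/ gap (V1→V2): hiatus — the boundary sits between the two vowels.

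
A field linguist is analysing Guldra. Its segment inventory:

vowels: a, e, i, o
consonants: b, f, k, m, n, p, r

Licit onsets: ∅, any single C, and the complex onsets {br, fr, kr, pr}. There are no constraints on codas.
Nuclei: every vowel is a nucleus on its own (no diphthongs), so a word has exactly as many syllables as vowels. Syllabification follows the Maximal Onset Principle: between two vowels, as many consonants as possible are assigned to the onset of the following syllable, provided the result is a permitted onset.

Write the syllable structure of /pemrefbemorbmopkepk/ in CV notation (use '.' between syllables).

CVC.CVC.CV.CVCC.CVC.CVCC

Nuclei (vowels): e, e, e, o, o, e → 6 syllables.
σ1/σ2 boundary: /mr/ — longest licit onset from the right is /r/, leaving /m/ as coda.
σ2/σ3 boundary: /fb/ — longest licit onset from the right is /b/, leaving /f/ as coda.
σ3/σ4 boundary: /m/ → onset of the next syllable (single consonants are always licit onsets).
σ4/σ5 boundary: /rbm/ — longest licit onset from the right is /m/, leaving /rb/ as coda.
σ5/σ6 boundary: /pk/ splits as /p/ + /k/ (/k/ is the longest suffix that is a licit onset).
Syllabification: pem.ref.be.morb.mop.kepk.
Mapping each syllable to C/V: /pem/ → CVC, /ref/ → CVC, /be/ → CV, /morb/ → CVCC, /mop/ → CVC, /kepk/ → CVCC.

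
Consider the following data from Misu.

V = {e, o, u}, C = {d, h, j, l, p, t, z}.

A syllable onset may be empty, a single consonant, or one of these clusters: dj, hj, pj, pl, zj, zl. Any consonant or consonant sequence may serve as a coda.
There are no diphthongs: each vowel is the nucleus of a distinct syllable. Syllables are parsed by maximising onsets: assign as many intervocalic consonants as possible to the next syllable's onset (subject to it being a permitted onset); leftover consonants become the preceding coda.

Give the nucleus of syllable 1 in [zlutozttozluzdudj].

u

Nuclei (vowels): u, o, o, u, u → 5 syllables.
The first nucleus (vowel 1 from the left) is /u/.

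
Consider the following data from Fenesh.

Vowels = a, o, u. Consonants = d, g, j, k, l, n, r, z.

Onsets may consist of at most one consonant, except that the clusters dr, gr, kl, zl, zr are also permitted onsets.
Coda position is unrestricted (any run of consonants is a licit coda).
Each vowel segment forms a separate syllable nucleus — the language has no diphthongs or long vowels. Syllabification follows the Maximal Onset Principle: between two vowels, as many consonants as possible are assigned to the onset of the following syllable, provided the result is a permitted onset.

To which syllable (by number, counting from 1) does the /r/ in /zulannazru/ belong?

Vowels present: u, a, a, u; each is a nucleus, giving 4 syllables.
Between /u/ (V1) and /a/ (V2): /l/ is a single consonant, so it becomes the next onset.
Between /a/ (V2) and /a/ (V3): cluster /nn/ — the longest permitted-onset suffix is /n/; onset = /n/, preceding coda = /n/.
Between /a/ (V3) and /u/ (V4): /zr/ is a licit onset in full, so it all attaches to the next syllable.
Result: zu.lan.na.zru.
The /r/ is in the onset of syllable 4 (/zru/).

4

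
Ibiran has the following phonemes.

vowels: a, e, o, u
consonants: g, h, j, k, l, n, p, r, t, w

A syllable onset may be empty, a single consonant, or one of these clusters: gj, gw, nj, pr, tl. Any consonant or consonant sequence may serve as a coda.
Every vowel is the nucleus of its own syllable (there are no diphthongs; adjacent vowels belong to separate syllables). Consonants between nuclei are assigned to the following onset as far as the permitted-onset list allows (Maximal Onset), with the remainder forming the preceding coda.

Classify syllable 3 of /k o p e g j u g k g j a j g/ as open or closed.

closed

The vowels are o, e, u, a — 4 nuclei, so 4 syllables.
V1 /o/ – V2 /e/: /p/ → onset of the next syllable (single consonants are always licit onsets).
V2 /e/ – V3 /u/: /gj/ — entire cluster is a permitted onset → onset /gj/, coda ∅.
V3 /u/ – V4 /a/: /gkgj/ — longest licit onset from the right is /gj/, leaving /gk/ as coda.
Syllabification: ko.pe.gjugk.gjajg.
Syllable 3 is /gjugk/ with coda /gk/, so it is closed.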